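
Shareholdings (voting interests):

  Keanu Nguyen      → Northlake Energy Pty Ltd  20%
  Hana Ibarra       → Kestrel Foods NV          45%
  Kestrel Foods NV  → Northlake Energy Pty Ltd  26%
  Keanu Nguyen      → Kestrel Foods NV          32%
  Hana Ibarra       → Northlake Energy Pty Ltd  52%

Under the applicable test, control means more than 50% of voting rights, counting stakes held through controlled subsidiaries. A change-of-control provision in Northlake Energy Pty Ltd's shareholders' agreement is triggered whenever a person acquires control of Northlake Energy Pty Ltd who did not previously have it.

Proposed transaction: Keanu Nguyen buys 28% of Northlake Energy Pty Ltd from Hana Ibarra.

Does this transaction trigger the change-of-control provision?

The purchase adds only to Keanu's holdings (Hana's stake shrinks), so Keanu is the only person who could newly come to control Northlake.
Keanu's largest direct stake is 32% in Kestrel, which does not meet the threshold, so Keanu controls no company.
In Northlake, Keanu's side holds only 20%, not > 50%.
So before the transaction, Keanu does not control Northlake.
After the purchase, Keanu's direct stake in Northlake rises to 20% + 28% = 48%, and Hana's stake falls to 24%.
After the transaction, Keanu's side holds 48% of Northlake, not > 50%, so Keanu still does not control Northlake.
No new person acquires control, so the clause is not triggered.

No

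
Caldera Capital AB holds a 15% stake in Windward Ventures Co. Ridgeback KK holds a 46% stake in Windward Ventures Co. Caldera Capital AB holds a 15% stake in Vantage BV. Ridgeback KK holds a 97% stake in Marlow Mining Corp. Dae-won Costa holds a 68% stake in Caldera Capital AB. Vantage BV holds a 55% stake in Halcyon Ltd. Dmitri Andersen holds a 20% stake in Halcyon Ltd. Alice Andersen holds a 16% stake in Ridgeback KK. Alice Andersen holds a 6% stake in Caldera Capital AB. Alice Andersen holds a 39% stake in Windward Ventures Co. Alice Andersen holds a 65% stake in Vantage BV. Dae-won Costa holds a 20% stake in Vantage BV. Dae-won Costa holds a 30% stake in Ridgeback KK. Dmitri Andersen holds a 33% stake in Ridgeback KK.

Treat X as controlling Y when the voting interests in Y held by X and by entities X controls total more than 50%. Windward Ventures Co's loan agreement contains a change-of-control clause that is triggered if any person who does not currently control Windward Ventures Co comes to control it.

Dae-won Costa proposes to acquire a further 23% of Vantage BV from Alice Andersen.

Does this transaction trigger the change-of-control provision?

The purchase adds only to Dae-won's holdings (Alice's stake shrinks), so Dae-won is the only person who could newly come to control Windward.
Dae-won holds 68% of Caldera, so Dae-won controls Caldera.
In Windward, Dae-won's side holds only 15%, not > 50%.
So before the transaction, Dae-won does not control Windward.
After the purchase, Dae-won's direct stake in Vantage rises to 20% + 23% = 43%, and Alice's stake falls to 42%.
Caldera and Dae-won together hold 15% + 43% = 58% of Vantage, so Dae-won controls Vantage.
Vantage holds 55% of Halcyon, so Dae-won controls Halcyon.
After the transaction, Dae-won's side holds 15% of Windward, not > 50%, so Dae-won still does not control Windward.
No new person acquires control, so the clause is not triggered.

No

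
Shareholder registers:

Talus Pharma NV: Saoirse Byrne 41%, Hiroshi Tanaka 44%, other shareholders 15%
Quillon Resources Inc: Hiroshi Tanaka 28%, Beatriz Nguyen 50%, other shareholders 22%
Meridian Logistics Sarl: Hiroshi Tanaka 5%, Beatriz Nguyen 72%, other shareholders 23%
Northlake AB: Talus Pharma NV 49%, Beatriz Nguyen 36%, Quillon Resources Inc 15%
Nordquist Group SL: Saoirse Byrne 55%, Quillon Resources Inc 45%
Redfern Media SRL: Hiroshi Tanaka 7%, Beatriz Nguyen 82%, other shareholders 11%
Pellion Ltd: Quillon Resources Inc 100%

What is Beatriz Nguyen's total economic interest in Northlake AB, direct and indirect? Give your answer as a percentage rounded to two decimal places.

43.50%

Beatriz reaches Northlake along 2 paths.
Direct stake: 36% = 36%.
Via Quillon: 50% × 15% = 7.5%.
Total: 36% + 7.5% = 43.5%.
Rounded: 43.50%.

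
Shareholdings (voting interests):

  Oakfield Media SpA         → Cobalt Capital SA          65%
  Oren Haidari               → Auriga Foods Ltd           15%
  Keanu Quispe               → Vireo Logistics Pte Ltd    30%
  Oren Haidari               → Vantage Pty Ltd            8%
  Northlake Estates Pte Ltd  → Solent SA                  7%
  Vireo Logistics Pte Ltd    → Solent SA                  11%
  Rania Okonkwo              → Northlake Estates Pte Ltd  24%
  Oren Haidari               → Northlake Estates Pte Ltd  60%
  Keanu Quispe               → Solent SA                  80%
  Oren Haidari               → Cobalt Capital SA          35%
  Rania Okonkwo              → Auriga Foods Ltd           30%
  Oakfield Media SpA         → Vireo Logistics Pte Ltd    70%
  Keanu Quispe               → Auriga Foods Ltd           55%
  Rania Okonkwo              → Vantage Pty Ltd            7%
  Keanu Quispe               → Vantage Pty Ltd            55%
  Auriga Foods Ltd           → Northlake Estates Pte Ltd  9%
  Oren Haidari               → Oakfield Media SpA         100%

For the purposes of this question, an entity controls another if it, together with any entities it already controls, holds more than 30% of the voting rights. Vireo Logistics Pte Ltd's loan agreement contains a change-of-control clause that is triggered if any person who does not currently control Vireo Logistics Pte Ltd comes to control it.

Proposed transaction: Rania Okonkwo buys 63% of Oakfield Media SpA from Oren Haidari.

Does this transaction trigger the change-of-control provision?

Yes

The purchase adds only to Rania's holdings (Oren's stake shrinks), so Rania is the only person who could newly come to control Vireo.
Rania's largest direct stake is 30% in Auriga, which does not meet the threshold, so Rania controls no company.
Neither Rania nor any entity Rania controls holds any voting interest in Vireo.
So before the transaction, Rania does not control Vireo.
After the purchase, Rania holds 63% of Oakfield directly, and Oren's stake falls to 37%.
Rania holds 63% of Oakfield, so Rania controls Oakfield.
Oakfield holds 70% of Vireo, so Rania controls Vireo.
Rania did not control Vireo before and does after, so the clause is triggered.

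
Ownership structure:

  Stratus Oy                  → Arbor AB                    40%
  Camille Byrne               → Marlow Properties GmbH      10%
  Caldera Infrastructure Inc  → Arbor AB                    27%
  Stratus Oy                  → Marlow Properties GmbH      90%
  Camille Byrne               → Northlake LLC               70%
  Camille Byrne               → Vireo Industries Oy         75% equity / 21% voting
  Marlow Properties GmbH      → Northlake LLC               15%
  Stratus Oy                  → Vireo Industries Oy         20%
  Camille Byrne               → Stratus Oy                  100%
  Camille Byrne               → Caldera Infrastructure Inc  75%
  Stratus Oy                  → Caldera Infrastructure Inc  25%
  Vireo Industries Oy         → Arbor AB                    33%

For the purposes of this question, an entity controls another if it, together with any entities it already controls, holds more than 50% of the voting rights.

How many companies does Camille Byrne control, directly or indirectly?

Camille holds 100% of Stratus, so Camille controls Stratus.
Stratus and Camille together hold 25% + 75% = 100% of Caldera, so Camille controls Caldera.
Camille and Stratus together hold 10% + 90% = 100% of Marlow, so Camille controls Marlow.
Marlow and Camille together hold 15% + 70% = 85% of Northlake, so Camille controls Northlake.
Caldera and Stratus together hold 27% + 40% = 67% of Arbor, so Camille controls Arbor.
No other company's threshold is met.
Camille controls 5 companies.

5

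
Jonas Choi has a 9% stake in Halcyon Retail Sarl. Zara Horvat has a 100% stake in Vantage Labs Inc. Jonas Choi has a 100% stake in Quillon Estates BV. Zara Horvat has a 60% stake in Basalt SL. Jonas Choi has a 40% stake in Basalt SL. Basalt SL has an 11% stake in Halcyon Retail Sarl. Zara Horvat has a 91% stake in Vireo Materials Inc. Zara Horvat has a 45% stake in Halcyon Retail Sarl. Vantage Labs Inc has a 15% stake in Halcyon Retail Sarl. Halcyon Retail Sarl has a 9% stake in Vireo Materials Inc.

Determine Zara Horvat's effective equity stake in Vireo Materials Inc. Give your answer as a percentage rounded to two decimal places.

96.99%

Zara reaches Vireo along 4 paths.
Direct stake: 91% = 91%.
Via Halcyon: 45% × 9% = 4.05%.
Via Vantage → Halcyon: 100% × 15% × 9% = 1.35%.
Via Basalt → Halcyon: 60% × 11% × 9% = 0.594%.
Total: 91% + 4.05% + 1.35% + 0.594% = 96.994%.
Rounded: 96.99%.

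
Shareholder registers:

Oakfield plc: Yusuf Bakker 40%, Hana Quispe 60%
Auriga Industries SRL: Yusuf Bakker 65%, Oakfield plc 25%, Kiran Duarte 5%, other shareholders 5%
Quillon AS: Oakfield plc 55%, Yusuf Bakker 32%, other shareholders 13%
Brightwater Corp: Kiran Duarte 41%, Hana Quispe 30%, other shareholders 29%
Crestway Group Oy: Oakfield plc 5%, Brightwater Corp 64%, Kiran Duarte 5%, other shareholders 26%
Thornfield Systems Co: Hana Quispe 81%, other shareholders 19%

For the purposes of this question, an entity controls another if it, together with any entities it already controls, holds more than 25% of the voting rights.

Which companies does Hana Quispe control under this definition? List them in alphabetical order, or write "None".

Brightwater Corp, Crestway Group Oy, Oakfield plc, Quillon AS, Thornfield Systems Co

Hana holds 60% of Oakfield, so Hana controls Oakfield.
Oakfield holds 55% of Quillon, so Hana controls Quillon.
Hana holds 30% of Brightwater, so Hana controls Brightwater.
Oakfield and Brightwater together hold 5% + 64% = 69% of Crestway, so Hana controls Crestway.
Hana holds 81% of Thornfield, so Hana controls Thornfield.
No other company's threshold is met.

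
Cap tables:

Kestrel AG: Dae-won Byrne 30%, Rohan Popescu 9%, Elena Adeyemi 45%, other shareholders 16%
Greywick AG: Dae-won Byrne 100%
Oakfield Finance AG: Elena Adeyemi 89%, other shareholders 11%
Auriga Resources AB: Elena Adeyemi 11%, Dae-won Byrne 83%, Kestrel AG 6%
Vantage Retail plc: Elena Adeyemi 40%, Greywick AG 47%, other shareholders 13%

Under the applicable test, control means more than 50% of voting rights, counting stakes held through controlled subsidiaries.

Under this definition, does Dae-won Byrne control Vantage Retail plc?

Dae-won holds 100% of Greywick, so Dae-won controls Greywick.
Dae-won holds 83% of Auriga, so Dae-won controls Auriga.
In Vantage, Dae-won's side holds only 47%, not > 50%.
So Dae-won does not control Vantage.

No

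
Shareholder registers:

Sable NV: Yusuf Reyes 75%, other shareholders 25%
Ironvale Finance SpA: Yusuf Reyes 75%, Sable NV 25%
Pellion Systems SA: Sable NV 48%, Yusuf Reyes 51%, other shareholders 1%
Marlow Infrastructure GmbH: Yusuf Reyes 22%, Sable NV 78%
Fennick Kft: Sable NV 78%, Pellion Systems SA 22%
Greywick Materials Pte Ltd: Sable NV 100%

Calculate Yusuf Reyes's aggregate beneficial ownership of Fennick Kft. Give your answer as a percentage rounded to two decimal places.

77.64%

Yusuf reaches Fennick along 3 paths.
Via Sable: 75% × 78% = 58.5%.
Via Sable → Pellion: 75% × 48% × 22% = 7.92%.
Via Pellion: 51% × 22% = 11.22%.
Total: 58.5% + 7.92% + 11.22% = 77.64%.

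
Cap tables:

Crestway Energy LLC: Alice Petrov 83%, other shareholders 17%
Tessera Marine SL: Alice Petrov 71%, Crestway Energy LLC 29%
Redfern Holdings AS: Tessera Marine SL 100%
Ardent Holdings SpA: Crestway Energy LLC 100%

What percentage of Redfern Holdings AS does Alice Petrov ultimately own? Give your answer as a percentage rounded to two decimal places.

95.07%

Alice reaches Redfern along 2 paths.
Via Tessera: 71% × 100% = 71%.
Via Crestway → Tessera: 83% × 29% × 100% = 24.07%.
Total: 71% + 24.07% = 95.07%.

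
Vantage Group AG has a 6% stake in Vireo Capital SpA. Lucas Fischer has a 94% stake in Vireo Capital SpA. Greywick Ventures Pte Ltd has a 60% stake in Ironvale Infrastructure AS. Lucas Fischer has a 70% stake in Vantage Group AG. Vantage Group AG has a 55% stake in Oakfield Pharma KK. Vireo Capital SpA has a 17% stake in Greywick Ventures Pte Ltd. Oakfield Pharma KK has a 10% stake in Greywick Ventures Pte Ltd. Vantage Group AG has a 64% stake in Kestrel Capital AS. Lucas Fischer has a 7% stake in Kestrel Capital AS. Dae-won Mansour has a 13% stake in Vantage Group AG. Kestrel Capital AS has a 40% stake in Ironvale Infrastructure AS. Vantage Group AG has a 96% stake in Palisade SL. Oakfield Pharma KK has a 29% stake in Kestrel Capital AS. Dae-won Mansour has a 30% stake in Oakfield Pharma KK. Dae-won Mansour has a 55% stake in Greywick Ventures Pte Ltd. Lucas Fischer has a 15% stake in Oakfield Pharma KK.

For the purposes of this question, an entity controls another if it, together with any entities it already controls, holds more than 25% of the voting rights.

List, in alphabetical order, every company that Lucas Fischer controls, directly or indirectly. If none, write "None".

Greywick Ventures Pte Ltd, Ironvale Infrastructure AS, Kestrel Capital AS, Oakfield Pharma KK, Palisade SL, Vantage Group AG, Vireo Capital SpA

Lucas holds 70% of Vantage, so Lucas controls Vantage.
Lucas and Vantage together hold 94% + 6% = 100% of Vireo, so Lucas controls Vireo.
Lucas and Vantage together hold 15% + 55% = 70% of Oakfield, so Lucas controls Oakfield.
Vantage and Oakfield and Lucas together hold 64% + 29% + 7% = 100% of Kestrel, so Lucas controls Kestrel.
Oakfield and Vireo together hold 10% + 17% = 27% of Greywick, so Lucas controls Greywick.
Kestrel and Greywick together hold 40% + 60% = 100% of Ironvale, so Lucas controls Ironvale.
Vantage holds 96% of Palisade, so Lucas controls Palisade.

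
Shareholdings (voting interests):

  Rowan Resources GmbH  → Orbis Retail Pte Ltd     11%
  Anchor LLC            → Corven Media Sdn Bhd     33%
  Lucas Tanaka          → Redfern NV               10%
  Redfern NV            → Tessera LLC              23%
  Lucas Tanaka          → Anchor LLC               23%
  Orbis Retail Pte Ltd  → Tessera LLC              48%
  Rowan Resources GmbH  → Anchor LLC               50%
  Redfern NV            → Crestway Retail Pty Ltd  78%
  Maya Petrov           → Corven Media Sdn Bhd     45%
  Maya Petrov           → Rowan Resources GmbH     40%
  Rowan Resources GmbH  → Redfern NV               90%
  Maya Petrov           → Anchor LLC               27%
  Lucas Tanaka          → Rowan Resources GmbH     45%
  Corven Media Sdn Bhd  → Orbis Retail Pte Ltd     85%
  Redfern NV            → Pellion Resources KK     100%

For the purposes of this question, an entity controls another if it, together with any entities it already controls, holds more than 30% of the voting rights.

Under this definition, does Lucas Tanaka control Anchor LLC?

Lucas holds 45% of Rowan, so Lucas controls Rowan.
Rowan and Lucas together hold 50% + 23% = 73% of Anchor, so Lucas controls Anchor.

Yes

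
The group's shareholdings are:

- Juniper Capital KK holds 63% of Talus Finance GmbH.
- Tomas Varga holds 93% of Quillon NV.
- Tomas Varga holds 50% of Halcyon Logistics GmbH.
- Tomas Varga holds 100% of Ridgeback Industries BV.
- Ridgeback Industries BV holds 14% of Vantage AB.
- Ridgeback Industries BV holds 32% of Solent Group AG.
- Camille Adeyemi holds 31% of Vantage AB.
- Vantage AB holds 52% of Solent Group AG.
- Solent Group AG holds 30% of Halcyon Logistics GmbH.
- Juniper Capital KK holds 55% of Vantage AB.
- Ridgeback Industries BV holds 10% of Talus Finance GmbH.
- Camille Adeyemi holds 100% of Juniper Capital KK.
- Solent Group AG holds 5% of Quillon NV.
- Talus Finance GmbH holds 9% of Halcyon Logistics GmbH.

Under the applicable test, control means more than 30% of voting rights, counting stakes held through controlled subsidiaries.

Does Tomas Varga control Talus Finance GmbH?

Tomas holds 100% of Ridgeback, so Tomas controls Ridgeback.
Ridgeback holds 32% of Solent, so Tomas controls Solent.
Solent and Tomas together hold 30% + 50% = 80% of Halcyon, so Tomas controls Halcyon.
Solent and Tomas together hold 5% + 93% = 98% of Quillon, so Tomas controls Quillon.
In Talus, Tomas's side holds only 10%, not > 30%.
So Tomas does not control Talus.

No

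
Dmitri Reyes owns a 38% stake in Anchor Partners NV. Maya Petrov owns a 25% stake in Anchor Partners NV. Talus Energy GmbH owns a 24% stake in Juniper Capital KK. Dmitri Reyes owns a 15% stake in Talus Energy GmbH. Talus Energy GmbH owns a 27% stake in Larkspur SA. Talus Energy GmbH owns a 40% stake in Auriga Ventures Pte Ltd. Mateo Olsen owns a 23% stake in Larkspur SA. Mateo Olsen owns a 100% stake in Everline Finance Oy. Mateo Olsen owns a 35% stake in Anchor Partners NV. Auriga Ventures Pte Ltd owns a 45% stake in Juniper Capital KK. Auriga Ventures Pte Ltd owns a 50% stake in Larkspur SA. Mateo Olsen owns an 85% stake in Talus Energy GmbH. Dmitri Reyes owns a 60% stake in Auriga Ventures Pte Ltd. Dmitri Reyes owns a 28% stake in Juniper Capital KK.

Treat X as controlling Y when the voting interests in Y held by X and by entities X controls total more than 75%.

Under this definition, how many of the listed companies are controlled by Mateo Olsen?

2

Mateo holds 85% of Talus, so Mateo controls Talus.
Mateo holds 100% of Everline, so Mateo controls Everline.
No other company's threshold is met.
Mateo controls 2 companies.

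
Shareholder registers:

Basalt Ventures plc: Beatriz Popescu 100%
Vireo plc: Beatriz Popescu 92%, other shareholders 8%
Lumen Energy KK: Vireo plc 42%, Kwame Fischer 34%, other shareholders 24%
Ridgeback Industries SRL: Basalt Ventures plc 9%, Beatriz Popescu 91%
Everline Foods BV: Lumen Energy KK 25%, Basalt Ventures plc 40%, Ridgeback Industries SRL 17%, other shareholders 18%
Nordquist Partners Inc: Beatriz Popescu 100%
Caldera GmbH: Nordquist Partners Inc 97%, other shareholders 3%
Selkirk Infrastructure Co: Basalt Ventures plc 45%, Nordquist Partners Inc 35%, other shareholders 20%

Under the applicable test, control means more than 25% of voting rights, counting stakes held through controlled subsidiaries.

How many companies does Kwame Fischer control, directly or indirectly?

1

Kwame holds 34% of Lumen, so Kwame controls Lumen.
No other company's threshold is met.
Kwame controls 1 company.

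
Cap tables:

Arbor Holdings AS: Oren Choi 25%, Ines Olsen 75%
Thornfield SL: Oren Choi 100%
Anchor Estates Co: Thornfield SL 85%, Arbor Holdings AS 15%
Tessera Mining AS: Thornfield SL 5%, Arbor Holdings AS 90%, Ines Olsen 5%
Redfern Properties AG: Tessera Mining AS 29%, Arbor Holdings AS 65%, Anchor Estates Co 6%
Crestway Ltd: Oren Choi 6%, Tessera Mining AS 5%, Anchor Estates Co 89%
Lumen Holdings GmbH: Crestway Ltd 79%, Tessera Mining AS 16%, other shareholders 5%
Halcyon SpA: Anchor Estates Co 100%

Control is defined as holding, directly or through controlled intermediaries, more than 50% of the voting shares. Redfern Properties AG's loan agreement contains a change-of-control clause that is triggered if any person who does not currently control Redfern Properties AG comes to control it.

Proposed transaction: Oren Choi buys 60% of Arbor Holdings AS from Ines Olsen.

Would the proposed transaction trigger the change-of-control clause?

The purchase adds only to Oren's holdings (Ines's stake shrinks), so Oren is the only person who could newly come to control Redfern.
Oren holds 100% of Thornfield, so Oren controls Thornfield.
Thornfield holds 85% of Anchor, so Oren controls Anchor.
Oren and Anchor together hold 6% + 89% = 95% of Crestway, so Oren controls Crestway.
Crestway holds 79% of Lumen, so Oren controls Lumen.
Anchor holds 100% of Halcyon, so Oren controls Halcyon.
In Redfern, Oren's side holds only 6%, not > 50%.
So before the transaction, Oren does not control Redfern.
After the purchase, Oren's direct stake in Arbor rises to 25% + 60% = 85%, and Ines's stake falls to 15%.
Oren holds 85% of Arbor, so Oren controls Arbor.
Thornfield and Arbor together hold 85% + 15% = 100% of Anchor, so Oren controls Anchor.
Thornfield and Arbor together hold 5% + 90% = 95% of Tessera, so Oren controls Tessera.
Tessera and Arbor and Anchor together hold 29% + 65% + 6% = 100% of Redfern, so Oren controls Redfern.
Oren did not control Redfern before and does after, so the clause is triggered.

Yes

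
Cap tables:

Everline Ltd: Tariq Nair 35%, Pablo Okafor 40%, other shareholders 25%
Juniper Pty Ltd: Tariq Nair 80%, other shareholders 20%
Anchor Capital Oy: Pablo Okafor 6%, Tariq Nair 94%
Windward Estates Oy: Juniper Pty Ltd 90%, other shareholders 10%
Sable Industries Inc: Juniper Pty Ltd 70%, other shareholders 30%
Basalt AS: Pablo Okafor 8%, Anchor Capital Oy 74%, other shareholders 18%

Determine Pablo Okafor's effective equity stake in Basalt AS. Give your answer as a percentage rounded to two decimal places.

Pablo reaches Basalt along 2 paths.
Direct stake: 8% = 8%.
Via Anchor: 6% × 74% = 4.44%.
Total: 8% + 4.44% = 12.44%.

12.44%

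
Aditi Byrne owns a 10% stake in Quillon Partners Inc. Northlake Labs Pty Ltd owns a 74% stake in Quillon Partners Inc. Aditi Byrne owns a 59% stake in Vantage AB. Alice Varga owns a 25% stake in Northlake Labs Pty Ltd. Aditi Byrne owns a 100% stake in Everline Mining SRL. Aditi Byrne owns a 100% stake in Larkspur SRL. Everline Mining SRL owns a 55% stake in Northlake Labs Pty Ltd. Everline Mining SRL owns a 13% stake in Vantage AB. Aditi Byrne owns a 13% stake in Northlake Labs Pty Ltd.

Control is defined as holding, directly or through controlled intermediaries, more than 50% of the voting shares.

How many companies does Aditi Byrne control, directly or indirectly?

5

Aditi holds 100% of Everline, so Aditi controls Everline.
Aditi and Everline together hold 13% + 55% = 68% of Northlake, so Aditi controls Northlake.
Aditi and Northlake together hold 10% + 74% = 84% of Quillon, so Aditi controls Quillon.
Everline and Aditi together hold 13% + 59% = 72% of Vantage, so Aditi controls Vantage.
Aditi holds 100% of Larkspur, so Aditi controls Larkspur.
Aditi controls 5 companies.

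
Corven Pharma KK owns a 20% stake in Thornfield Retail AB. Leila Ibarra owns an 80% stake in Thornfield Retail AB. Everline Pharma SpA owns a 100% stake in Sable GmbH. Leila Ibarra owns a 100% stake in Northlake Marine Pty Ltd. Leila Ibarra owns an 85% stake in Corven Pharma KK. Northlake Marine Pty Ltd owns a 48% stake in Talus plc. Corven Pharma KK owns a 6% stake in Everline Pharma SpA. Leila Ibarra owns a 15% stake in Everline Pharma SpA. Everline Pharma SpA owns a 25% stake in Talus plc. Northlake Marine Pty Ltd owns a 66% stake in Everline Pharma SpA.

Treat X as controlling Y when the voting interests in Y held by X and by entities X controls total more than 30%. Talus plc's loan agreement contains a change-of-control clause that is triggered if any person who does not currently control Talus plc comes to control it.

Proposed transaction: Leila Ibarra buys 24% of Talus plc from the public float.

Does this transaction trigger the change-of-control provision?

No

The purchase changes only Leila's holdings, so Leila is the only person who could newly come to control Talus.
Leila holds 85% of Corven, so Leila controls Corven.
Leila holds 100% of Northlake, so Leila controls Northlake.
Leila and Corven and Northlake together hold 15% + 6% + 66% = 87% of Everline, so Leila controls Everline.
Northlake and Everline together hold 48% + 25% = 73% of Talus, so Leila controls Talus.
So Leila already controls Talus before the transaction.
After the purchase, Leila holds 24% of Talus directly.
Leila controlled Talus already, so this is not a new person acquiring control; every other person's position is unchanged or reduced.
No new person acquires control, so the clause is not triggered.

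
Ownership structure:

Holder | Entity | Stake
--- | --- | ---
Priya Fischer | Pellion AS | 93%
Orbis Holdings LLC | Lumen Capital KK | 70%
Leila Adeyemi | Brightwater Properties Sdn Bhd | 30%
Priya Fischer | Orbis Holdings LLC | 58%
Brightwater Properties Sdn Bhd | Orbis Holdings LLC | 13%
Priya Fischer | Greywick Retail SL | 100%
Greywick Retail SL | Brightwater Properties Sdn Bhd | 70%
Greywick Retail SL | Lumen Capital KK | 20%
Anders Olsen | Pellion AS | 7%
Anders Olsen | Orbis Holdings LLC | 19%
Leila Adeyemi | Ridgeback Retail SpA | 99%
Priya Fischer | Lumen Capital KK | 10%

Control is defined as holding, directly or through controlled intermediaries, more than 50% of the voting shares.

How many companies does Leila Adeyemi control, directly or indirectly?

Leila holds 99% of Ridgeback, so Leila controls Ridgeback.
No other company's threshold is met.
Leila controls 1 company.

1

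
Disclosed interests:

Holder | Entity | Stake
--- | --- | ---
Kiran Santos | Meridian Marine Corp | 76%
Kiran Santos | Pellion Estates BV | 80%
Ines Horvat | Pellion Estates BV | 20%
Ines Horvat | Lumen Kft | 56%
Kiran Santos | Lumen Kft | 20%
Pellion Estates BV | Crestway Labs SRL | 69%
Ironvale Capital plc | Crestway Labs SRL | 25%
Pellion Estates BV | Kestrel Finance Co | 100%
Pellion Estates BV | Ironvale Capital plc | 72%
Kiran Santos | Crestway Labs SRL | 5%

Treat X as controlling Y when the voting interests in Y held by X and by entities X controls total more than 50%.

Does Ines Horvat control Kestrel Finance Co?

No

Ines holds 56% of Lumen, so Ines controls Lumen.
Neither Ines nor any entity Ines controls holds any voting interest in Kestrel.
So Ines does not control Kestrel.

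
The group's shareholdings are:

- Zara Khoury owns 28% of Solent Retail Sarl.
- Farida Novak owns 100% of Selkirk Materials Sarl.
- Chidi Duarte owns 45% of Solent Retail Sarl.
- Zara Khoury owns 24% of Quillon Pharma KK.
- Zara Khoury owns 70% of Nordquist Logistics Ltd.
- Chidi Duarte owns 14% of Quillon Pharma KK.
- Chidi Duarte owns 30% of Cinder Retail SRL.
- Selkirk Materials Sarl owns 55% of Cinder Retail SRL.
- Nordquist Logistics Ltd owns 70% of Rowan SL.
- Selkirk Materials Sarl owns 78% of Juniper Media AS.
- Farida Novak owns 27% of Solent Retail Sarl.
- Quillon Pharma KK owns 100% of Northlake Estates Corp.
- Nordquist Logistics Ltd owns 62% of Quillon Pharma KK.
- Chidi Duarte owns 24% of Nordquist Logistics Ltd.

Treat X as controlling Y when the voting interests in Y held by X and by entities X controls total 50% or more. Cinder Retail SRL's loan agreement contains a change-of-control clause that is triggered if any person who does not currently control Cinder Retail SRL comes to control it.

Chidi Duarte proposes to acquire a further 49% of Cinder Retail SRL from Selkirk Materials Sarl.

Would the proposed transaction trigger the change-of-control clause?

Yes

The purchase adds only to Chidi's holdings (Selkirk's stake shrinks), so Chidi is the only person who could newly come to control Cinder.
Chidi's largest direct stake is 45% in Solent, which does not meet the threshold, so Chidi controls no company.
In Cinder, Chidi's side holds only 30%, not ≥ 50%.
So before the transaction, Chidi does not control Cinder.
After the purchase, Chidi's direct stake in Cinder rises to 30% + 49% = 79%, and Selkirk's stake falls to 6%.
Chidi holds 79% of Cinder, so Chidi controls Cinder.
Chidi did not control Cinder before and does after, so the clause is triggered.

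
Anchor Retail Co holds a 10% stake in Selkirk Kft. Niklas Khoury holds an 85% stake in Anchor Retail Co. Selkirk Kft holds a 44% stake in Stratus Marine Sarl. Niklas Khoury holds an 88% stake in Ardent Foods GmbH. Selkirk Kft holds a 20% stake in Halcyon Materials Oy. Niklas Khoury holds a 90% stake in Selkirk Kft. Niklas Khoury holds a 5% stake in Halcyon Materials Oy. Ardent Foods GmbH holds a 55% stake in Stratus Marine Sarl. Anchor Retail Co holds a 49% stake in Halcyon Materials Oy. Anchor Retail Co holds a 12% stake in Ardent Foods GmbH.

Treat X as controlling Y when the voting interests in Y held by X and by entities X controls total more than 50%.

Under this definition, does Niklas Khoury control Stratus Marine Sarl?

Niklas holds 85% of Anchor, so Niklas controls Anchor.
Anchor and Niklas together hold 12% + 88% = 100% of Ardent, so Niklas controls Ardent.
Niklas and Anchor together hold 90% + 10% = 100% of Selkirk, so Niklas controls Selkirk.
Ardent and Selkirk together hold 55% + 44% = 99% of Stratus, so Niklas controls Stratus.

Yes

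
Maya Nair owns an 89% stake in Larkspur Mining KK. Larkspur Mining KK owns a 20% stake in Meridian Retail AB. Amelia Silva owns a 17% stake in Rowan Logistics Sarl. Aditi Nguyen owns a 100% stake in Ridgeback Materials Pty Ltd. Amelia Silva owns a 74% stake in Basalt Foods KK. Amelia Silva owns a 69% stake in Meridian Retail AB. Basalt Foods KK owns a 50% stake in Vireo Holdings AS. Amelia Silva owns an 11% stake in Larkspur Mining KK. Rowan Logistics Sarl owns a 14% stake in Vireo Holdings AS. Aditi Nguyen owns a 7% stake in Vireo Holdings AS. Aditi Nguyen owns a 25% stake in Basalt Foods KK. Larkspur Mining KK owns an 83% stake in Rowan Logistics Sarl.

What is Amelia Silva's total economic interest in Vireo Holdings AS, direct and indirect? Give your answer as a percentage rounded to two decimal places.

Amelia reaches Vireo along 3 paths.
Via Rowan: 17% × 14% = 2.38%.
Via Larkspur → Rowan: 11% × 83% × 14% = 1.2782%.
Via Basalt: 74% × 50% = 37%.
Total: 2.38% + 1.2782% + 37% = 40.6582%.
Rounded: 40.66%.

40.66%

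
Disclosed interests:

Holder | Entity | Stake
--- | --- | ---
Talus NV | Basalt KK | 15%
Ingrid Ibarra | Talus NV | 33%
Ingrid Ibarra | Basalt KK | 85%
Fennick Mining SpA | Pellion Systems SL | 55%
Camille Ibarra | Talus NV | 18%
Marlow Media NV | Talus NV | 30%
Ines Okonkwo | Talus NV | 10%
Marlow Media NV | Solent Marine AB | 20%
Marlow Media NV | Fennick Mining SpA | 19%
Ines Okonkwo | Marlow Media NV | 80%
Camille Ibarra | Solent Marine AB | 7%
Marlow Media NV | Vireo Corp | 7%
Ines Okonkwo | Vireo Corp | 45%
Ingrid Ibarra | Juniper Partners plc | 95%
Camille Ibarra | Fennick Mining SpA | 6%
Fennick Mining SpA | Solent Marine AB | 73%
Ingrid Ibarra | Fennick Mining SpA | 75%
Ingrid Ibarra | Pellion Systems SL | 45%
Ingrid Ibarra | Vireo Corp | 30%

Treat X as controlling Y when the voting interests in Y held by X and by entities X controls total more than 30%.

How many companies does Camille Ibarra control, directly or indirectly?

Camille's largest direct stake is 18% in Talus, which does not meet the threshold.
Camille controls 0 companies.

0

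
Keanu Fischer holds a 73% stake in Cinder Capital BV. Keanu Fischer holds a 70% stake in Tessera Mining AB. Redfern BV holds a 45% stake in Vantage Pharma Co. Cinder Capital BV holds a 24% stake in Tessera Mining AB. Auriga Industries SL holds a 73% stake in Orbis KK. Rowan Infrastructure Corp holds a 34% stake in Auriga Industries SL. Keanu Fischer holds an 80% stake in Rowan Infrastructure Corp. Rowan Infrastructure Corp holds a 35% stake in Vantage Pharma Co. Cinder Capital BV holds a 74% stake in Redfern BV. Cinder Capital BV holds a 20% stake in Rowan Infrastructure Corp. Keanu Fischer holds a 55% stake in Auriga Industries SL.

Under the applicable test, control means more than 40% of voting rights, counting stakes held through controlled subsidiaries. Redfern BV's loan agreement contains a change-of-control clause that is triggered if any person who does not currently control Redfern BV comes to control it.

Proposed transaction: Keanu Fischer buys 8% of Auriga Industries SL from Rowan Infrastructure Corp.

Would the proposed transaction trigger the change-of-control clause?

The purchase adds only to Keanu's holdings (Rowan's stake shrinks), so Keanu is the only person who could newly come to control Redfern.
Keanu holds 73% of Cinder, so Keanu controls Cinder.
Cinder holds 74% of Redfern, so Keanu controls Redfern.
So Keanu already controls Redfern before the transaction.
After the purchase, Keanu's direct stake in Auriga rises to 55% + 8% = 63%, and Rowan's stake falls to 26%.
Keanu controlled Redfern already, so this is not a new person acquiring control; every other person's position is unchanged or reduced.
No new person acquires control, so the clause is not triggered.

No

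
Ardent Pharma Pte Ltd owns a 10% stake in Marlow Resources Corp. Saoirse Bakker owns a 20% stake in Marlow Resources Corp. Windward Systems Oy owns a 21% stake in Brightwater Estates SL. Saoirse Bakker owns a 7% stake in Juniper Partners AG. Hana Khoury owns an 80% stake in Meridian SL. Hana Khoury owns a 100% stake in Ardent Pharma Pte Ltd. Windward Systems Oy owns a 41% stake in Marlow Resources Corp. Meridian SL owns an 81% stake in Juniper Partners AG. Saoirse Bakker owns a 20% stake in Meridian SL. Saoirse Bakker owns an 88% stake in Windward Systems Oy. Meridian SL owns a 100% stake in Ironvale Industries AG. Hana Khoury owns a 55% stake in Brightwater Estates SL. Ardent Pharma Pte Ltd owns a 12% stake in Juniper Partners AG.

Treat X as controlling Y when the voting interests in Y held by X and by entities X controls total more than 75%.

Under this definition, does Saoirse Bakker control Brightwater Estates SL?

No

Saoirse holds 88% of Windward, so Saoirse controls Windward.
In Brightwater, Saoirse's side holds only 21%, not > 75%.
So Saoirse does not control Brightwater.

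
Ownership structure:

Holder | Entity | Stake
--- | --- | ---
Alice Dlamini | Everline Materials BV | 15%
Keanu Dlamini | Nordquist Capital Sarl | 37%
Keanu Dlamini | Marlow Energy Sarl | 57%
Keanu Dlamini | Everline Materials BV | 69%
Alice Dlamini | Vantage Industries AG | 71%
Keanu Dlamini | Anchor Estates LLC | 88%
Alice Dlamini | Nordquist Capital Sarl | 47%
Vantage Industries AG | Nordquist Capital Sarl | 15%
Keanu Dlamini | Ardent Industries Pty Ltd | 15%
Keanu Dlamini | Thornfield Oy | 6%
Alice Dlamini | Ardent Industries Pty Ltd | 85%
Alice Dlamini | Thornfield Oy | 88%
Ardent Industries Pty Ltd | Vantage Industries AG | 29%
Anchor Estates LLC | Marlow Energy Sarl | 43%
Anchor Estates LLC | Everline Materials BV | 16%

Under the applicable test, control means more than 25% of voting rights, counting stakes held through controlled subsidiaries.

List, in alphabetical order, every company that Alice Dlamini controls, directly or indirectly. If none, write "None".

Ardent Industries Pty Ltd, Nordquist Capital Sarl, Thornfield Oy, Vantage Industries AG

Alice holds 85% of Ardent, so Alice controls Ardent.
Alice and Ardent together hold 71% + 29% = 100% of Vantage, so Alice controls Vantage.
Alice and Vantage together hold 47% + 15% = 62% of Nordquist, so Alice controls Nordquist.
Alice holds 88% of Thornfield, so Alice controls Thornfield.
No other company's threshold is met.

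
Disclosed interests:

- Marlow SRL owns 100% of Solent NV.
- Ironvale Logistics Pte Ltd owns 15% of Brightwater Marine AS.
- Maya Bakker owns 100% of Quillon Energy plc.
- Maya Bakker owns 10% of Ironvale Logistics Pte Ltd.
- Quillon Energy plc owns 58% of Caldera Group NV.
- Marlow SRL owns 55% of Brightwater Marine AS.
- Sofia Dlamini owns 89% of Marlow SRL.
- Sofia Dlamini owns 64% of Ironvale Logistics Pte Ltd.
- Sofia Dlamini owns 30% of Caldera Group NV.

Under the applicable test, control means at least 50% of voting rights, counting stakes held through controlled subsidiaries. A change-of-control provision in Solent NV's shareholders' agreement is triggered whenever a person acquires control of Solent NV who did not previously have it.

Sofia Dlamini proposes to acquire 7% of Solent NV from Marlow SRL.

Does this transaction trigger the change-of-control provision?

No

The purchase adds only to Sofia's holdings (Marlow's stake shrinks), so Sofia is the only person who could newly come to control Solent.
Sofia holds 89% of Marlow, so Sofia controls Marlow.
Marlow holds 100% of Solent, so Sofia controls Solent.
So Sofia already controls Solent before the transaction.
After the purchase, Sofia holds 7% of Solent directly, and Marlow's stake falls to 93%.
Sofia controlled Solent already, so this is not a new person acquiring control; every other person's position is unchanged or reduced.
No new person acquires control, so the clause is not triggered.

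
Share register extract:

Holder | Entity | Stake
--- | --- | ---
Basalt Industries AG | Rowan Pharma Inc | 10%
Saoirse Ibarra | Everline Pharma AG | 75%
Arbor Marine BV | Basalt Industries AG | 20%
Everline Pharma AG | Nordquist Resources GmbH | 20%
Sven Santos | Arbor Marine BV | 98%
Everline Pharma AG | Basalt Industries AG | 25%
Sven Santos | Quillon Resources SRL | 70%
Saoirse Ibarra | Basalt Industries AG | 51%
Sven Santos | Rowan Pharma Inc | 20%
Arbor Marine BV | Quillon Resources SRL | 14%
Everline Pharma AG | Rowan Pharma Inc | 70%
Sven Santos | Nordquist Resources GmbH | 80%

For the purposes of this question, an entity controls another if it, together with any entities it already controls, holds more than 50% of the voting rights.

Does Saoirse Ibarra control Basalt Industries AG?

Saoirse holds 75% of Everline, so Saoirse controls Everline.
Saoirse and Everline together hold 51% + 25% = 76% of Basalt, so Saoirse controls Basalt.

Yes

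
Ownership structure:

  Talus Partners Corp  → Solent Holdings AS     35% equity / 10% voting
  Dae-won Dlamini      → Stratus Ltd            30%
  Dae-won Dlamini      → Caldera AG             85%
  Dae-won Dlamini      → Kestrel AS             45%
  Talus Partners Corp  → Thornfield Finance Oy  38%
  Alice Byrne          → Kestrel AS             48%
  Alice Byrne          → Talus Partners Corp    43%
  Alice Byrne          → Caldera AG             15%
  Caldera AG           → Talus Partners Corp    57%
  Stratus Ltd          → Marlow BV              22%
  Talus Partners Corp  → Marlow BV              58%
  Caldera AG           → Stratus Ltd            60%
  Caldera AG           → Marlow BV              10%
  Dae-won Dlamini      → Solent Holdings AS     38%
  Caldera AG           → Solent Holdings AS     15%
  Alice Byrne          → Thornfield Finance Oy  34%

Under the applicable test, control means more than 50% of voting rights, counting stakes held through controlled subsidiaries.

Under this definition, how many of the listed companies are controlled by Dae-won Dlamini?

Dae-won holds 85% of Caldera, so Dae-won controls Caldera.
Caldera holds 57% of Talus, so Dae-won controls Talus.
Dae-won and Caldera together hold 30% + 60% = 90% of Stratus, so Dae-won controls Stratus.
Talus and Caldera and Dae-won together hold 10% + 15% + 38% = 63% of Solent, so Dae-won controls Solent.
Stratus and Caldera and Talus together hold 22% + 10% + 58% = 90% of Marlow, so Dae-won controls Marlow.
No other company's threshold is met.
Dae-won controls 5 companies.

5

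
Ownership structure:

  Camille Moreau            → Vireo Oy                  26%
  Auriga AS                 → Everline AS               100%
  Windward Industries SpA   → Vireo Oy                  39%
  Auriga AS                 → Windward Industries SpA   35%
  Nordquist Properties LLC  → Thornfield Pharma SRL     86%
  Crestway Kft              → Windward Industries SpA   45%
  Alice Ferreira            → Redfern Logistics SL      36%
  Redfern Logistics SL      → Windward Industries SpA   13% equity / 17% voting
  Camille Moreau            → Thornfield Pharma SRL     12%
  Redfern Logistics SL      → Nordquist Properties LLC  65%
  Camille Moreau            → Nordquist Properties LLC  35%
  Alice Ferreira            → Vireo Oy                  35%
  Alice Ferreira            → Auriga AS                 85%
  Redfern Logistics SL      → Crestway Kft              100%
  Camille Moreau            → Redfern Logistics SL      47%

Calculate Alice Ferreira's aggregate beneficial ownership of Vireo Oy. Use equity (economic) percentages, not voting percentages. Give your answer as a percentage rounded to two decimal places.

Alice reaches Vireo along 4 paths.
Direct stake: 35% = 35%.
Via Auriga → Windward: 85% × 35% × 39% = 11.6025%.
Via Redfern → Windward: 36% × 13% × 39% = 1.8252%.
Via Redfern → Crestway → Windward: 36% × 100% × 45% × 39% = 6.318%.
Total: 35% + 11.6025% + 1.8252% + 6.318% = 54.7457%.
Rounded: 54.75%.

54.75%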